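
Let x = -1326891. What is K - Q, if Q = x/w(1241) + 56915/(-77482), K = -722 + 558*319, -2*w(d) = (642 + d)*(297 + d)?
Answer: 19890091450610163/112196028014 ≈ 1.7728e+5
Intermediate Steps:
w(d) = -(297 + d)*(642 + d)/2 (w(d) = -(642 + d)*(297 + d)/2 = -(297 + d)*(642 + d)/2)
K = 177280 (K = -722 + 178002 = 177280)
Q = 20395711757/112196028014 (Q = -1326891/(-95337 - 939/2*1241 - ½*1241²) + 56915/(-77482) = -1326891/(-95337 - 1165299/2 - ½*1540081) + 56915*(-1/77482) = -1326891/(-95337 - 1165299/2 - 1540081/2) - 56915/77482 = -1326891/(-1448027) - 56915/77482 = -1326891*(-1/1448027) - 56915/77482 = 1326891/1448027 - 56915/77482 = 20395711757/112196028014 ≈ 0.18179)
K - Q = 177280 - 1*20395711757/112196028014 = 177280 - 20395711757/112196028014 = 19890091450610163/112196028014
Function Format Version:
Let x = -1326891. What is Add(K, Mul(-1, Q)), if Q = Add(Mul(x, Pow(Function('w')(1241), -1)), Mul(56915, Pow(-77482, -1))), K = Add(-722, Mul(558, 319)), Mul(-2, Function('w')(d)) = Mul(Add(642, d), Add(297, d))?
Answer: Rational(19890091450610163, 112196028014) ≈ 1.7728e+5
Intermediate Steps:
Function('w')(d) = Mul(Rational(-1, 2), Add(297, d), Add(642, d)) (Function('w')(d) = Mul(Rational(-1, 2), Mul(Add(642, d), Add(297, d))) = Mul(Rational(-1, 2), Mul(Add(297, d), Add(642, d))) = Mul(Rational(-1, 2), Add(297, d), Add(642, d)))
K = 177280 (K = Add(-722, 178002) = 177280)
Q = Rational(20395711757, 112196028014) (Q = Add(Mul(-1326891, Pow(Add(-95337, Mul(Rational(-939, 2), 1241), Mul(Rational(-1, 2), Pow(1241, 2))), -1)), Mul(56915, Pow(-77482, -1))) = Add(Mul(-1326891, Pow(Add(-95337, Rational(-1165299, 2), Mul(Rational(-1, 2), 1540081)), -1)), Mul(56915, Rational(-1, 77482))) = Add(Mul(-1326891, Pow(Add(-95337, Rational(-1165299, 2), Rational(-1540081, 2)), -1)), Rational(-56915, 77482)) = Add(Mul(-1326891, Pow(-1448027, -1)), Rational(-56915, 77482)) = Add(Mul(-1326891, Rational(-1, 1448027)), Rational(-56915, 77482)) = Add(Rational(1326891, 1448027), Rational(-56915, 77482)) = Rational(20395711757, 112196028014) ≈ 0.18179)
Add(K, Mul(-1, Q)) = Add(177280, Mul(-1, Rational(20395711757, 112196028014))) = Add(177280, Rational(-20395711757, 112196028014)) = Rational(19890091450610163, 112196028014)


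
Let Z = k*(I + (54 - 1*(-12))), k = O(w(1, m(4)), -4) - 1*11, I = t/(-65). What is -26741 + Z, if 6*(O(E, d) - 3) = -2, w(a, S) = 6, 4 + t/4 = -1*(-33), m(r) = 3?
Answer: -1063769/39 ≈ -27276.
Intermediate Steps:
t = 116 (t = -16 + 4*(-1*(-33)) = -16 + 4*33 = -16 + 132 = 116)
O(E, d) = 8/3 (O(E, d) = 3 + (⅙)*(-2) = 3 - ⅓ = 8/3)
I = -116/65 (I = 116/(-65) = 116*(-1/65) = -116/65 ≈ -1.7846)
k = -25/3 (k = 8/3 - 1*11 = 8/3 - 11 = -25/3 ≈ -8.3333)
Z = -20870/39 (Z = -25*(-116/65 + (54 - 1*(-12)))/3 = -25*(-116/65 + (54 + 12))/3 = -25*(-116/65 + 66)/3 = -25/3*4174/65 = -20870/39 ≈ -535.13)
-26741 + Z = -26741 - 20870/39 = -1063769/39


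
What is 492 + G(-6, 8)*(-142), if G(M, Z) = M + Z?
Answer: 208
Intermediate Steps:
492 + G(-6, 8)*(-142) = 492 + (-6 + 8)*(-142) = 492 + 2*(-142) = 492 - 284 = 208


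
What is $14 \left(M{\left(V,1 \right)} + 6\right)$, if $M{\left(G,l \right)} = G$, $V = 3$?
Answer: $126$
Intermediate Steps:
$14 \left(M{\left(V,1 \right)} + 6\right) = 14 \left(3 + 6\right) = 14 \cdot 9 = 126$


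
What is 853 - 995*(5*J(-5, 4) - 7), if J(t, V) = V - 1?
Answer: -7107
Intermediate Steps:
J(t, V) = -1 + V
853 - 995*(5*J(-5, 4) - 7) = 853 - 995*(5*(-1 + 4) - 7) = 853 - 995*(5*3 - 7) = 853 - 995*(15 - 7) = 853 - 995*8 = 853 - 7960 = -7107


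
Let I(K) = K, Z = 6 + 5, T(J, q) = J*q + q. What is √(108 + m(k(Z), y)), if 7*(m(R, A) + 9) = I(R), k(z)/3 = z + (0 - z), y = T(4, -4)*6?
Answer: 3*√11 ≈ 9.9499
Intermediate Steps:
T(J, q) = q + J*q
Z = 11
y = -120 (y = -4*(1 + 4)*6 = -4*5*6 = -20*6 = -120)
k(z) = 0 (k(z) = 3*(z + (0 - z)) = 3*(z - z) = 3*0 = 0)
m(R, A) = -9 + R/7
√(108 + m(k(Z), y)) = √(108 + (-9 + (⅐)*0)) = √(108 + (-9 + 0)) = √(108 - 9) = √99 = 3*√11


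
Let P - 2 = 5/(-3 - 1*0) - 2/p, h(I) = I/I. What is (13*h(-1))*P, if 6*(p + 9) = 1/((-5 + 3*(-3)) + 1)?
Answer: 15223/2109 ≈ 7.2181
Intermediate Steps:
h(I) = 1
p = -703/78 (p = -9 + 1/(6*((-5 + 3*(-3)) + 1)) = -9 + 1/(6*((-5 - 9) + 1)) = -9 + 1/(6*(-14 + 1)) = -9 + (⅙)/(-13) = -9 + (⅙)*(-1/13) = -9 - 1/78 = -703/78 ≈ -9.0128)
P = 1171/2109 (P = 2 + (5/(-3 - 1*0) - 2/(-703/78)) = 2 + (5/(-3 + 0) - 2*(-78/703)) = 2 + (5/(-3) + 156/703) = 2 + (5*(-⅓) + 156/703) = 2 + (-5/3 + 156/703) = 2 - 3047/2109 = 1171/2109 ≈ 0.55524)
(13*h(-1))*P = (13*1)*(1171/2109) = 13*(1171/2109) = 15223/2109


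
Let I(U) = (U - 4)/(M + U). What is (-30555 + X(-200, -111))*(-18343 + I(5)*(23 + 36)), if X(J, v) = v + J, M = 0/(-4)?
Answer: 2829054096/5 ≈ 5.6581e+8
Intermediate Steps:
M = 0 (M = 0*(-1/4) = 0)
X(J, v) = J + v
I(U) = (-4 + U)/U (I(U) = (U - 4)/(0 + U) = (-4 + U)/U)
(-30555 + X(-200, -111))*(-18343 + I(5)*(23 + 36)) = (-30555 + (-200 - 111))*(-18343 + ((-4 + 5)/5)*(23 + 36)) = (-30555 - 311)*(-18343 + ((1/5)*1)*59) = -30866*(-18343 + (1/5)*59) = -30866*(-18343 + 59/5) = -30866*(-91656/5) = 2829054096/5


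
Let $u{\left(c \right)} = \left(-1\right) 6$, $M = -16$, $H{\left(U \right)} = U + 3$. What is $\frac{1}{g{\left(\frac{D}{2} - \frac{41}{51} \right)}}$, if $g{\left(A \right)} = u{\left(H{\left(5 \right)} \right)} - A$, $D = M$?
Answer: $\frac{51}{143} \approx 0.35664$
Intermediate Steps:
$H{\left(U \right)} = 3 + U$
$D = -16$
$u{\left(c \right)} = -6$
$g{\left(A \right)} = -6 - A$
$\frac{1}{g{\left(\frac{D}{2} - \frac{41}{51} \right)}} = \frac{1}{-6 - \left(- \frac{16}{2} - \frac{41}{51}\right)} = \frac{1}{-6 - \left(\left(-16\right) \frac{1}{2} - \frac{41}{51}\right)} = \frac{1}{-6 - \left(-8 - \frac{41}{51}\right)} = \frac{1}{-6 - - \frac{449}{51}} = \frac{1}{-6 + \frac{449}{51}} = \frac{1}{\frac{143}{51}} = \frac{51}{143}$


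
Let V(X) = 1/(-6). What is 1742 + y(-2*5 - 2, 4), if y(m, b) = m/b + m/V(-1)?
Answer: 1811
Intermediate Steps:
V(X) = -1/6
y(m, b) = -6*m + m/b (y(m, b) = m/b + m/(-1/6) = m/b + m*(-6) = m/b - 6*m = -6*m + m/b)
1742 + y(-2*5 - 2, 4) = 1742 + (-6*(-2*5 - 2) + (-2*5 - 2)/4) = 1742 + (-6*(-10 - 2) + (-10 - 2)*(1/4)) = 1742 + (-6*(-12) - 12*1/4) = 1742 + (72 - 3) = 1742 + 69 = 1811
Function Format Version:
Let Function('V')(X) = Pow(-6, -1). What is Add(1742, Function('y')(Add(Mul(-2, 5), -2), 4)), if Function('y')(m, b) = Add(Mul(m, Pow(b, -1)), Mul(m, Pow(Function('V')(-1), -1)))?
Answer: 1811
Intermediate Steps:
Function('V')(X) = Rational(-1, 6)
Function('y')(m, b) = Add(Mul(-6, m), Mul(m, Pow(b, -1))) (Function('y')(m, b) = Add(Mul(m, Pow(b, -1)), Mul(m, Pow(Rational(-1, 6), -1))) = Add(Mul(m, Pow(b, -1)), Mul(m, -6)) = Add(Mul(m, Pow(b, -1)), Mul(-6, m)) = Add(Mul(-6, m), Mul(m, Pow(b, -1))))
Add(1742, Function('y')(Add(Mul(-2, 5), -2), 4)) = Add(1742, Add(Mul(-6, Add(Mul(-2, 5), -2)), Mul(Add(Mul(-2, 5), -2), Pow(4, -1)))) = Add(1742, Add(Mul(-6, Add(-10, -2)), Mul(Add(-10, -2), Rational(1, 4)))) = Add(1742, Add(Mul(-6, -12), Mul(-12, Rational(1, 4)))) = Add(1742, Add(72, -3)) = Add(1742, 69) = 1811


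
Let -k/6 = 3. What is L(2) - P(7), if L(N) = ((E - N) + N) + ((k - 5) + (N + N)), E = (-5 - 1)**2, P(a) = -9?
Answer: 26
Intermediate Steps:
k = -18 (k = -6*3 = -18)
E = 36 (E = (-6)**2 = 36)
L(N) = 13 + 2*N (L(N) = ((36 - N) + N) + ((-18 - 5) + (N + N)) = 36 + (-23 + 2*N) = 13 + 2*N)
L(2) - P(7) = (13 + 2*2) - 1*(-9) = (13 + 4) + 9 = 17 + 9 = 26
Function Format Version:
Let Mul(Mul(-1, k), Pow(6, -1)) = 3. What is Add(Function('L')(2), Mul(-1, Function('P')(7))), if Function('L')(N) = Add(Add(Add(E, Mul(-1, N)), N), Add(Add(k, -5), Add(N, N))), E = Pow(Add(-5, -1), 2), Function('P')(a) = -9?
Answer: 26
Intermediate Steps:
k = -18 (k = Mul(-6, 3) = -18)
E = 36 (E = Pow(-6, 2) = 36)
Function('L')(N) = Add(13, Mul(2, N)) (Function('L')(N) = Add(Add(Add(36, Mul(-1, N)), N), Add(Add(-18, -5), Add(N, N))) = Add(36, Add(-23, Mul(2, N))) = Add(13, Mul(2, N)))
Add(Function('L')(2), Mul(-1, Function('P')(7))) = Add(Add(13, Mul(2, 2)), Mul(-1, -9)) = Add(Add(13, 4), 9) = Add(17, 9) = 26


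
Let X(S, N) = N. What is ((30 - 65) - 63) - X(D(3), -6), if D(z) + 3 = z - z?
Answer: -92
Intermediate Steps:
D(z) = -3 (D(z) = -3 + (z - z) = -3 + 0 = -3)
((30 - 65) - 63) - X(D(3), -6) = ((30 - 65) - 63) - 1*(-6) = (-35 - 63) + 6 = -98 + 6 = -92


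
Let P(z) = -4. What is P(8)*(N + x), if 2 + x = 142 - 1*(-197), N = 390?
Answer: -2908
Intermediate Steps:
x = 337 (x = -2 + (142 - 1*(-197)) = -2 + (142 + 197) = -2 + 339 = 337)
P(8)*(N + x) = -4*(390 + 337) = -4*727 = -2908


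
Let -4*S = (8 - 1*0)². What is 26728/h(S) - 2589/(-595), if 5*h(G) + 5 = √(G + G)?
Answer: (-79502855*I + 10356*√2)/(595*(4*√2 + 5*I)) ≈ -11718.0 - 13263.0*I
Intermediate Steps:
S = -16 (S = -(8 - 1*0)²/4 = -(8 + 0)²/4 = -¼*8² = -¼*64 = -16)
h(G) = -1 + √2*√G/5 (h(G) = -1 + √(G + G)/5 = -1 + √(2*G)/5 = -1 + (√2*√G)/5 = -1 + √2*√G/5)
26728/h(S) - 2589/(-595) = 26728/(-1 + √2*√(-16)/5) - 2589/(-595) = 26728/(-1 + √2*(4*I)/5) - 2589*(-1/595) = 26728/(-1 + 4*I*√2/5) + 2589/595 = 2589/595 + 26728/(-1 + 4*I*√2/5)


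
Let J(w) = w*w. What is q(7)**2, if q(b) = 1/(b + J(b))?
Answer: 1/3136 ≈ 0.00031888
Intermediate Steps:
J(w) = w**2
q(b) = 1/(b + b**2)
q(7)**2 = (1/(7*(1 + 7)))**2 = ((1/7)/8)**2 = ((1/7)*(1/8))**2 = (1/56)**2 = 1/3136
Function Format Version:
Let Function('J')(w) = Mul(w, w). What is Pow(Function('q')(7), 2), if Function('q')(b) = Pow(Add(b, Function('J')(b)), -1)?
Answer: Rational(1, 3136) ≈ 0.00031888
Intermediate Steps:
Function('J')(w) = Pow(w, 2)
Function('q')(b) = Pow(Add(b, Pow(b, 2)), -1)
Pow(Function('q')(7), 2) = Pow(Mul(Pow(7, -1), Pow(Add(1, 7), -1)), 2) = Pow(Mul(Rational(1, 7), Pow(8, -1)), 2) = Pow(Mul(Rational(1, 7), Rational(1, 8)), 2) = Pow(Rational(1, 56), 2) = Rational(1, 3136)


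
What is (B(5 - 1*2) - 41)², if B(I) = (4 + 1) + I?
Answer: 1089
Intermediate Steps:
B(I) = 5 + I
(B(5 - 1*2) - 41)² = ((5 + (5 - 1*2)) - 41)² = ((5 + (5 - 2)) - 41)² = ((5 + 3) - 41)² = (8 - 41)² = (-33)² = 1089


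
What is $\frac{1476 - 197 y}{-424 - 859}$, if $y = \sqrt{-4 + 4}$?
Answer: $- \frac{1476}{1283} \approx -1.1504$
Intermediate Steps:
$y = 0$ ($y = \sqrt{0} = 0$)
$\frac{1476 - 197 y}{-424 - 859} = \frac{1476 - 0}{-424 - 859} = \frac{1476 + 0}{-1283} = 1476 \left(- \frac{1}{1283}\right) = - \frac{1476}{1283}$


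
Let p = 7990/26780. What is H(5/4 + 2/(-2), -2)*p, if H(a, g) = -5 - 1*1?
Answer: -2397/1339 ≈ -1.7901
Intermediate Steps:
H(a, g) = -6 (H(a, g) = -5 - 1 = -6)
p = 799/2678 (p = 7990*(1/26780) = 799/2678 ≈ 0.29836)
H(5/4 + 2/(-2), -2)*p = -6*799/2678 = -2397/1339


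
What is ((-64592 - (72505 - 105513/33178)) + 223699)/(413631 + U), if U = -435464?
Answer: -2873386669/724375274 ≈ -3.9667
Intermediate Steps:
((-64592 - (72505 - 105513/33178)) + 223699)/(413631 + U) = ((-64592 - (72505 - 105513/33178)) + 223699)/(413631 - 435464) = ((-64592 - (72505 - 105513/33178)) + 223699)/(-21833) = ((-64592 - (72505 - 1*105513/33178)) + 223699)*(-1/21833) = ((-64592 - (72505 - 105513/33178)) + 223699)*(-1/21833) = ((-64592 - 1*2405465377/33178) + 223699)*(-1/21833) = ((-64592 - 2405465377/33178) + 223699)*(-1/21833) = (-4548498753/33178 + 223699)*(-1/21833) = (2873386669/33178)*(-1/21833) = -2873386669/724375274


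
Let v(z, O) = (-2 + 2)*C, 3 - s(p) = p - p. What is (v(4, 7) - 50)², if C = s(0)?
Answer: 2500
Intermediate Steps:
s(p) = 3 (s(p) = 3 - (p - p) = 3 - 1*0 = 3 + 0 = 3)
C = 3
v(z, O) = 0 (v(z, O) = (-2 + 2)*3 = 0*3 = 0)
(v(4, 7) - 50)² = (0 - 50)² = (-50)² = 2500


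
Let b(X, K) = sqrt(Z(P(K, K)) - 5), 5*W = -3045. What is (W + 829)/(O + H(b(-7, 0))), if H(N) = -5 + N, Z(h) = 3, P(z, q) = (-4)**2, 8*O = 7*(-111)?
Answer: -1437920/667617 - 14080*I*sqrt(2)/667617 ≈ -2.1538 - 0.029826*I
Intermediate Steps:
O = -777/8 (O = (7*(-111))/8 = (1/8)*(-777) = -777/8 ≈ -97.125)
W = -609 (W = (1/5)*(-3045) = -609)
P(z, q) = 16
b(X, K) = I*sqrt(2) (b(X, K) = sqrt(3 - 5) = sqrt(-2) = I*sqrt(2))
(W + 829)/(O + H(b(-7, 0))) = (-609 + 829)/(-777/8 + (-5 + I*sqrt(2))) = 220/(-817/8 + I*sqrt(2))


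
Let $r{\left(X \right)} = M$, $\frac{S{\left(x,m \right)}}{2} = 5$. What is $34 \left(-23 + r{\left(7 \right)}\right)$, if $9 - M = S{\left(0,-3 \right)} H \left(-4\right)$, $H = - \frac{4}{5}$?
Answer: $-1564$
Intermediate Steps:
$S{\left(x,m \right)} = 10$ ($S{\left(x,m \right)} = 2 \cdot 5 = 10$)
$H = - \frac{4}{5}$ ($H = \left(-4\right) \frac{1}{5} = - \frac{4}{5} \approx -0.8$)
$M = -23$ ($M = 9 - 10 \left(- \frac{4}{5}\right) \left(-4\right) = 9 - \left(-8\right) \left(-4\right) = 9 - 32 = -23$)
$r{\left(X \right)} = -23$
$34 \left(-23 + r{\left(7 \right)}\right) = 34 \left(-23 - 23\right) = 34 \left(-46\right) = -1564$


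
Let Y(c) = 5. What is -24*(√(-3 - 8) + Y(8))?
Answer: -120 - 24*I*√11 ≈ -120.0 - 79.599*I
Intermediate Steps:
-24*(√(-3 - 8) + Y(8)) = -24*(√(-3 - 8) + 5) = -24*(√(-11) + 5) = -24*(I*√11 + 5) = -24*(5 + I*√11) = -120 - 24*I*√11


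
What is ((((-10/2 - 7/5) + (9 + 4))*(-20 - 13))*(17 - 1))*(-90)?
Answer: 313632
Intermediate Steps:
((((-10/2 - 7/5) + (9 + 4))*(-20 - 13))*(17 - 1))*(-90) = ((((-10*1/2 - 7*1/5) + 13)*(-33))*16)*(-90) = ((((-5 - 7/5) + 13)*(-33))*16)*(-90) = (((-32/5 + 13)*(-33))*16)*(-90) = (((33/5)*(-33))*16)*(-90) = -1089/5*16*(-90) = -17424/5*(-90) = 313632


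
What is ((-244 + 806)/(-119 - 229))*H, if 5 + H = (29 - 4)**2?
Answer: -87110/87 ≈ -1001.3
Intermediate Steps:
H = 620 (H = -5 + (29 - 4)**2 = -5 + 25**2 = -5 + 625 = 620)
((-244 + 806)/(-119 - 229))*H = ((-244 + 806)/(-119 - 229))*620 = (562/(-348))*620 = (562*(-1/348))*620 = -281/174*620 = -87110/87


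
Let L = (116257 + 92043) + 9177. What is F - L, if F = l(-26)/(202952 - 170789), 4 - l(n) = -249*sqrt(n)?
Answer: -6994712747/32163 + 83*I*sqrt(26)/10721 ≈ -2.1748e+5 + 0.039476*I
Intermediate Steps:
L = 217477 (L = 208300 + 9177 = 217477)
l(n) = 4 + 249*sqrt(n) (l(n) = 4 - (-249)*sqrt(n) = 4 + 249*sqrt(n))
F = 4/32163 + 83*I*sqrt(26)/10721 (F = (4 + 249*sqrt(-26))/(202952 - 170789) = (4 + 249*(I*sqrt(26)))/32163 = (4 + 249*I*sqrt(26))*(1/32163) = 4/32163 + 83*I*sqrt(26)/10721 ≈ 0.00012437 + 0.039476*I)
F - L = (4/32163 + 83*I*sqrt(26)/10721) - 1*217477 = (4/32163 + 83*I*sqrt(26)/10721) - 217477 = -6994712747/32163 + 83*I*sqrt(26)/10721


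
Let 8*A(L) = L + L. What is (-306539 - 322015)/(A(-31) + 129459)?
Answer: -2514216/517805 ≈ -4.8555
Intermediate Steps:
A(L) = L/4 (A(L) = (L + L)/8 = (2*L)/8 = L/4)
(-306539 - 322015)/(A(-31) + 129459) = (-306539 - 322015)/((1/4)*(-31) + 129459) = -628554/(-31/4 + 129459) = -628554/517805/4 = -628554*4/517805 = -2514216/517805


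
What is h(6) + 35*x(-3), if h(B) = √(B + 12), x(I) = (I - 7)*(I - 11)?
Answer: 4900 + 3*√2 ≈ 4904.2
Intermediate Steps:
x(I) = (-11 + I)*(-7 + I) (x(I) = (-7 + I)*(-11 + I) = (-11 + I)*(-7 + I))
h(B) = √(12 + B)
h(6) + 35*x(-3) = √(12 + 6) + 35*(77 + (-3)² - 18*(-3)) = √18 + 35*(77 + 9 + 54) = 3*√2 + 35*140 = 3*√2 + 4900 = 4900 + 3*√2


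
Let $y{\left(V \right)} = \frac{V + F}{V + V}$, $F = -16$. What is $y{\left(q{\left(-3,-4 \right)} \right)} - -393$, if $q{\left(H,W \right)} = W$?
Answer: $\frac{791}{2} \approx 395.5$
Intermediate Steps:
$y{\left(V \right)} = \frac{-16 + V}{2 V}$ ($y{\left(V \right)} = \frac{V - 16}{V + V} = \frac{-16 + V}{2 V}$)
$y{\left(q{\left(-3,-4 \right)} \right)} - -393 = \frac{-16 - 4}{2 \left(-4\right)} - -393 = \frac{1}{2} \left(- \frac{1}{4}\right) \left(-20\right) + 393 = \frac{5}{2} + 393 = \frac{791}{2}$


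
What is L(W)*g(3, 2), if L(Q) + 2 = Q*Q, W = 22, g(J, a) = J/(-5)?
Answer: -1446/5 ≈ -289.20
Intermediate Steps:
g(J, a) = -J/5 (g(J, a) = J*(-⅕) = -J/5)
L(Q) = -2 + Q² (L(Q) = -2 + Q*Q = -2 + Q²)
L(W)*g(3, 2) = (-2 + 22²)*(-⅕*3) = (-2 + 484)*(-⅗) = 482*(-⅗) = -1446/5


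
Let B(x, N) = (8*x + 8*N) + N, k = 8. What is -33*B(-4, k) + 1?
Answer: -1319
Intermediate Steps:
B(x, N) = 8*x + 9*N (B(x, N) = (8*N + 8*x) + N = 8*x + 9*N)
-33*B(-4, k) + 1 = -33*(8*(-4) + 9*8) + 1 = -33*(-32 + 72) + 1 = -33*40 + 1 = -1320 + 1 = -1319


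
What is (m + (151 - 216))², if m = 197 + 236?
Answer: 135424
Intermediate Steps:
m = 433
(m + (151 - 216))² = (433 + (151 - 216))² = (433 - 65)² = 368² = 135424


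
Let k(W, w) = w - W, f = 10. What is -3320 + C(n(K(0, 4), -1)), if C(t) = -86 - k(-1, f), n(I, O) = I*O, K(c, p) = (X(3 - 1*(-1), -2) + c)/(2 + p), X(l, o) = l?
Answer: -3417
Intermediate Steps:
K(c, p) = (4 + c)/(2 + p) (K(c, p) = ((3 - 1*(-1)) + c)/(2 + p) = ((3 + 1) + c)/(2 + p) = (4 + c)/(2 + p))
C(t) = -97 (C(t) = -86 - (10 - 1*(-1)) = -86 - (10 + 1) = -86 - 1*11 = -86 - 11 = -97)
-3320 + C(n(K(0, 4), -1)) = -3320 - 97 = -3417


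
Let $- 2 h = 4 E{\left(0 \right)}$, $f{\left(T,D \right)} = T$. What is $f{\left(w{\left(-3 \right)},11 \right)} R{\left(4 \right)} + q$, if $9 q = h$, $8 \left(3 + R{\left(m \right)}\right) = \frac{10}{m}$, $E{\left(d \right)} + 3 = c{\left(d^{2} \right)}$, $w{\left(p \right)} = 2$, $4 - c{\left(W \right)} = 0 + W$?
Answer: $- \frac{403}{72} \approx -5.5972$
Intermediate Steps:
$c{\left(W \right)} = 4 - W$ ($c{\left(W \right)} = 4 - \left(0 + W\right) = 4 - W$)
$E{\left(d \right)} = 1 - d^{2}$ ($E{\left(d \right)} = -3 - \left(-4 + d^{2}\right) = 1 - d^{2}$)
$R{\left(m \right)} = -3 + \frac{5}{4 m}$ ($R{\left(m \right)} = -3 + \frac{10 \frac{1}{m}}{8} = -3 + \frac{5}{4 m}$)
$h = -2$ ($h = - \frac{4 \left(1 - 0^{2}\right)}{2} = - \frac{4 \left(1 - 0\right)}{2} = - \frac{4 \left(1 + 0\right)}{2} = - \frac{4 \cdot 1}{2} = \left(- \frac{1}{2}\right) 4 = -2$)
$q = - \frac{2}{9}$ ($q = \frac{1}{9} \left(-2\right) = - \frac{2}{9} \approx -0.22222$)
$f{\left(w{\left(-3 \right)},11 \right)} R{\left(4 \right)} + q = 2 \left(-3 + \frac{5}{4 \cdot 4}\right) - \frac{2}{9} = 2 \left(-3 + \frac{5}{4} \cdot \frac{1}{4}\right) - \frac{2}{9} = 2 \left(-3 + \frac{5}{16}\right) - \frac{2}{9} = 2 \left(- \frac{43}{16}\right) - \frac{2}{9} = - \frac{43}{8} - \frac{2}{9} = - \frac{403}{72}$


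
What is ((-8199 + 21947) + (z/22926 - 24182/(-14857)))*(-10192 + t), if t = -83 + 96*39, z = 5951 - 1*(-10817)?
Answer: -5098024090045894/56768597 ≈ -8.9804e+7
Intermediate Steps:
z = 16768 (z = 5951 + 10817 = 16768)
t = 3661 (t = -83 + 3744 = 3661)
((-8199 + 21947) + (z/22926 - 24182/(-14857)))*(-10192 + t) = ((-8199 + 21947) + (16768/22926 - 24182/(-14857)))*(-10192 + 3661) = (13748 + (16768*(1/22926) - 24182*(-1/14857)))*(-6531) = (13748 + (8384/11463 + 24182/14857))*(-6531) = (13748 + 401759354/170305791)*(-6531) = (2341765774022/170305791)*(-6531) = -5098024090045894/56768597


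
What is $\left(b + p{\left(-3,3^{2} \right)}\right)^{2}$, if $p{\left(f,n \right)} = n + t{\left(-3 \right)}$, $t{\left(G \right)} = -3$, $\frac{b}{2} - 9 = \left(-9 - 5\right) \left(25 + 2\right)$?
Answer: $535824$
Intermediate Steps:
$b = -738$ ($b = 18 + 2 \left(-9 - 5\right) \left(25 + 2\right) = 18 + 2 \left(\left(-14\right) 27\right) = 18 + 2 \left(-378\right) = 18 - 756 = -738$)
$p{\left(f,n \right)} = -3 + n$ ($p{\left(f,n \right)} = n - 3 = -3 + n$)
$\left(b + p{\left(-3,3^{2} \right)}\right)^{2} = \left(-738 - \left(3 - 3^{2}\right)\right)^{2} = \left(-738 + \left(-3 + 9\right)\right)^{2} = \left(-738 + 6\right)^{2} = \left(-732\right)^{2} = 535824$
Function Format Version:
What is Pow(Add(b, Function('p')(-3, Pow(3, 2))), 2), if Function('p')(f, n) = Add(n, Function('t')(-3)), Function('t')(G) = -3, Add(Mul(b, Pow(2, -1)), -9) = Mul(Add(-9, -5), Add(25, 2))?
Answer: 535824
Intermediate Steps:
b = -738 (b = Add(18, Mul(2, Mul(Add(-9, -5), Add(25, 2)))) = Add(18, Mul(2, Mul(-14, 27))) = Add(18, Mul(2, -378)) = Add(18, -756) = -738)
Function('p')(f, n) = Add(-3, n) (Function('p')(f, n) = Add(n, -3) = Add(-3, n))
Pow(Add(b, Function('p')(-3, Pow(3, 2))), 2) = Pow(Add(-738, Add(-3, Pow(3, 2))), 2) = Pow(Add(-738, Add(-3, 9)), 2) = Pow(Add(-738, 6), 2) = Pow(-732, 2) = 535824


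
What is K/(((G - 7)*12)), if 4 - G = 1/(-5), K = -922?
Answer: 2305/84 ≈ 27.440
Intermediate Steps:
G = 21/5 (G = 4 - 1/(-5) = 4 - 1*(-⅕) = 4 + ⅕ = 21/5 ≈ 4.2000)
K/(((G - 7)*12)) = -922*1/(12*(21/5 - 7)) = -922/((-14/5*12)) = -922/(-168/5) = -922*(-5/168) = 2305/84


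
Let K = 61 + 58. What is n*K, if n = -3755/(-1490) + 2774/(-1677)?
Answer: 51500225/499746 ≈ 103.05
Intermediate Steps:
K = 119
n = 432775/499746 (n = -3755*(-1/1490) + 2774*(-1/1677) = 751/298 - 2774/1677 = 432775/499746 ≈ 0.86599)
n*K = (432775/499746)*119 = 51500225/499746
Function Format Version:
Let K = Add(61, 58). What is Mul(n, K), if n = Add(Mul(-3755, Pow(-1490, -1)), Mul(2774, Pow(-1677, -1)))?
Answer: Rational(51500225, 499746) ≈ 103.05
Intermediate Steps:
K = 119
n = Rational(432775, 499746) (n = Add(Mul(-3755, Rational(-1, 1490)), Mul(2774, Rational(-1, 1677))) = Add(Rational(751, 298), Rational(-2774, 1677)) = Rational(432775, 499746) ≈ 0.86599)
Mul(n, K) = Mul(Rational(432775, 499746), 119) = Rational(51500225, 499746)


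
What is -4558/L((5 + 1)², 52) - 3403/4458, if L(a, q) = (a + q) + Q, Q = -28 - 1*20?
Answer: -5113921/44580 ≈ -114.71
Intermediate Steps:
Q = -48 (Q = -28 - 20 = -48)
L(a, q) = -48 + a + q (L(a, q) = (a + q) - 48 = -48 + a + q)
-4558/L((5 + 1)², 52) - 3403/4458 = -4558/(-48 + (5 + 1)² + 52) - 3403/4458 = -4558/(-48 + 6² + 52) - 3403*1/4458 = -4558/(-48 + 36 + 52) - 3403/4458 = -4558/40 - 3403/4458 = -4558*1/40 - 3403/4458 = -2279/20 - 3403/4458 = -5113921/44580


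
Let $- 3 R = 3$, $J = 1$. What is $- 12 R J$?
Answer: $12$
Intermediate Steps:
$R = -1$ ($R = \left(- \frac{1}{3}\right) 3 = -1$)
$- 12 R J = \left(-12\right) \left(-1\right) 1 = 12 \cdot 1 = 12$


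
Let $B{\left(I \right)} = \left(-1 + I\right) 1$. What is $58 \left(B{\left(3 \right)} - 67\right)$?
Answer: $-3770$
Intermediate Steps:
$B{\left(I \right)} = -1 + I$
$58 \left(B{\left(3 \right)} - 67\right) = 58 \left(\left(-1 + 3\right) - 67\right) = 58 \left(2 - 67\right) = 58 \left(-65\right) = -3770$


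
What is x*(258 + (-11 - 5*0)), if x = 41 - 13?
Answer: 6916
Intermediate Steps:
x = 28
x*(258 + (-11 - 5*0)) = 28*(258 + (-11 - 5*0)) = 28*(258 + (-11 + 0)) = 28*(258 - 11) = 28*247 = 6916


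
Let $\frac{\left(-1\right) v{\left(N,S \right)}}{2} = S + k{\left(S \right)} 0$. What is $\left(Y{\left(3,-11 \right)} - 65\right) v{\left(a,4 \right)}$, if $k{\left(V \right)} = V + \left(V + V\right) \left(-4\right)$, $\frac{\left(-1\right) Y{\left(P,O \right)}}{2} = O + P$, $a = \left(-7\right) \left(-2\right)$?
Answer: $392$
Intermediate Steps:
$a = 14$
$Y{\left(P,O \right)} = - 2 O - 2 P$ ($Y{\left(P,O \right)} = - 2 \left(O + P\right) = - 2 O - 2 P$)
$k{\left(V \right)} = - 7 V$ ($k{\left(V \right)} = V + 2 V \left(-4\right) = V - 8 V = - 7 V$)
$v{\left(N,S \right)} = - 2 S$ ($v{\left(N,S \right)} = - 2 \left(S + - 7 S 0\right) = - 2 \left(S + 0\right) = - 2 S$)
$\left(Y{\left(3,-11 \right)} - 65\right) v{\left(a,4 \right)} = \left(\left(\left(-2\right) \left(-11\right) - 6\right) - 65\right) \left(\left(-2\right) 4\right) = \left(\left(22 - 6\right) - 65\right) \left(-8\right) = \left(16 - 65\right) \left(-8\right) = \left(-49\right) \left(-8\right) = 392$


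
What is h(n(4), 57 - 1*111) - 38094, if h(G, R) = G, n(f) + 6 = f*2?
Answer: -38092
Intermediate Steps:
n(f) = -6 + 2*f (n(f) = -6 + f*2 = -6 + 2*f)
h(n(4), 57 - 1*111) - 38094 = (-6 + 2*4) - 38094 = (-6 + 8) - 38094 = 2 - 38094 = -38092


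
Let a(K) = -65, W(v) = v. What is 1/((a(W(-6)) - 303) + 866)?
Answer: 1/498 ≈ 0.0020080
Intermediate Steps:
1/((a(W(-6)) - 303) + 866) = 1/((-65 - 303) + 866) = 1/(-368 + 866) = 1/498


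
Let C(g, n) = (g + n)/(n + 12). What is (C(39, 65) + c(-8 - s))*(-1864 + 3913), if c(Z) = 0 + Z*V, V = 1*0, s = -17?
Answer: 213096/77 ≈ 2767.5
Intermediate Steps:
C(g, n) = (g + n)/(12 + n)
V = 0
c(Z) = 0 (c(Z) = 0 + Z*0 = 0 + 0 = 0)
(C(39, 65) + c(-8 - s))*(-1864 + 3913) = ((39 + 65)/(12 + 65) + 0)*(-1864 + 3913) = (104/77 + 0)*2049 = (104/77)*2049 = 213096/77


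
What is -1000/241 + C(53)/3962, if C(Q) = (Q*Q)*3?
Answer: -1931093/954842 ≈ -2.0224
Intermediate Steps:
C(Q) = 3*Q**2 (C(Q) = Q**2*3 = 3*Q**2)
-1000/241 + C(53)/3962 = -1000/241 + (3*53**2)/3962 = -1000*1/241 + (3*2809)*(1/3962) = -1000/241 + 8427*(1/3962) = -1000/241 + 8427/3962 = -1931093/954842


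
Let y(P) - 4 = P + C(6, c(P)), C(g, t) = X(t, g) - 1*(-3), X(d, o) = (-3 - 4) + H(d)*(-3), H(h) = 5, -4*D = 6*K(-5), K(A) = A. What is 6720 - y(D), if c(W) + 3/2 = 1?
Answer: 13455/2 ≈ 6727.5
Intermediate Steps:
c(W) = -½ (c(W) = -3/2 + 1 = -½)
D = 15/2 (D = -3*(-5)/2 = -¼*(-30) = 15/2 ≈ 7.5000)
X(d, o) = -22 (X(d, o) = (-3 - 4) + 5*(-3) = -7 - 15 = -22)
C(g, t) = -19 (C(g, t) = -22 - 1*(-3) = -22 + 3 = -19)
y(P) = -15 + P (y(P) = 4 + (P - 19) = 4 + (-19 + P) = -15 + P)
6720 - y(D) = 6720 - (-15 + 15/2) = 6720 - 1*(-15/2) = 6720 + 15/2 = 13455/2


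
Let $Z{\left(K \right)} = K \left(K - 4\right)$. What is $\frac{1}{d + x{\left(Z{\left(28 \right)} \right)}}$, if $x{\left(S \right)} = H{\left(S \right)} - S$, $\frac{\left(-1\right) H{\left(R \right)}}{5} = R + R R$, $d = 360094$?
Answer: $- \frac{1}{1901858} \approx -5.258 \cdot 10^{-7}$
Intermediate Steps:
$H{\left(R \right)} = - 5 R - 5 R^{2}$ ($H{\left(R \right)} = - 5 \left(R + R R\right) = - 5 \left(R + R^{2}\right) = - 5 R - 5 R^{2}$)
$Z{\left(K \right)} = K \left(-4 + K\right)$
$x{\left(S \right)} = - S - 5 S \left(1 + S\right)$ ($x{\left(S \right)} = - 5 S \left(1 + S\right) - S = - S - 5 S \left(1 + S\right)$)
$\frac{1}{d + x{\left(Z{\left(28 \right)} \right)}} = \frac{1}{360094 + 28 \left(-4 + 28\right) \left(-6 - 5 \cdot 28 \left(-4 + 28\right)\right)} = \frac{1}{360094 + 28 \cdot 24 \left(-6 - 5 \cdot 28 \cdot 24\right)} = \frac{1}{360094 + 672 \left(-6 - 3360\right)} = \frac{1}{360094 + 672 \left(-3366\right)} = \frac{1}{360094 - 2261952} = \frac{1}{-1901858} = - \frac{1}{1901858}$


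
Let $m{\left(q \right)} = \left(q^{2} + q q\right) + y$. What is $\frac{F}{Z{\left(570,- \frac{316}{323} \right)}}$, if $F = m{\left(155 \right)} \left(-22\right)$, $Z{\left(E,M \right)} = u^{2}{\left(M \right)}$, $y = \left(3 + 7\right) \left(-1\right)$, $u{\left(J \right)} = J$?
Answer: $- \frac{6891452095}{6241} \approx -1.1042 \cdot 10^{6}$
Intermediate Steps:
$y = -10$ ($y = 10 \left(-1\right) = -10$)
$m{\left(q \right)} = -10 + 2 q^{2}$ ($m{\left(q \right)} = \left(q^{2} + q q\right) - 10 = \left(q^{2} + q^{2}\right) - 10 = 2 q^{2} - 10 = -10 + 2 q^{2}$)
$Z{\left(E,M \right)} = M^{2}$
$F = -1056880$ ($F = \left(-10 + 2 \cdot 155^{2}\right) \left(-22\right) = \left(-10 + 2 \cdot 24025\right) \left(-22\right) = \left(-10 + 48050\right) \left(-22\right) = 48040 \left(-22\right) = -1056880$)
$\frac{F}{Z{\left(570,- \frac{316}{323} \right)}} = - \frac{1056880}{\left(- \frac{316}{323}\right)^{2}} = - \frac{1056880}{\frac{99856}{104329}} = \left(-1056880\right) \frac{104329}{99856} = - \frac{6891452095}{6241}$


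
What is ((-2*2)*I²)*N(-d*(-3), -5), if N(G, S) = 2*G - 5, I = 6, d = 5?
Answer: -3600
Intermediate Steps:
N(G, S) = -5 + 2*G
((-2*2)*I²)*N(-d*(-3), -5) = (-2*2*6²)*(-5 + 2*(-5*(-3))) = (-4*36)*(-5 + 2*(-1*(-15))) = -144*(-5 + 2*15) = -144*(-5 + 30) = -144*25 = -3600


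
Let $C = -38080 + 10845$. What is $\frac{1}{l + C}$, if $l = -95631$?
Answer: $- \frac{1}{122866} \approx -8.1389 \cdot 10^{-6}$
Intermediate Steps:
$C = -27235$
$\frac{1}{l + C} = \frac{1}{-95631 - 27235} = \frac{1}{-122866} = - \frac{1}{122866}$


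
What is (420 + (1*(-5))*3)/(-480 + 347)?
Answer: -405/133 ≈ -3.0451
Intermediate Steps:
(420 + (1*(-5))*3)/(-480 + 347) = (420 - 5*3)/(-133) = (420 - 15)*(-1/133) = 405*(-1/133) = -405/133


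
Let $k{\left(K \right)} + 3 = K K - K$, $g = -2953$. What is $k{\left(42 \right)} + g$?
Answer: $-1234$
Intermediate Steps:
$k{\left(K \right)} = -3 + K^{2} - K$ ($k{\left(K \right)} = -3 - \left(K - K K\right) = -3 + \left(K^{2} - K\right) = -3 + K^{2} - K$)
$k{\left(42 \right)} + g = \left(-3 + 42^{2} - 42\right) - 2953 = \left(-3 + 1764 - 42\right) - 2953 = 1719 - 2953 = -1234$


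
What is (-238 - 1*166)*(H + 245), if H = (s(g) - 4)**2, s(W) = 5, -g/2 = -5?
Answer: -99384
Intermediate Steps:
g = 10 (g = -2*(-5) = 10)
H = 1 (H = (5 - 4)**2 = 1**2 = 1)
(-238 - 1*166)*(H + 245) = (-238 - 1*166)*(1 + 245) = (-238 - 166)*246 = -404*246 = -99384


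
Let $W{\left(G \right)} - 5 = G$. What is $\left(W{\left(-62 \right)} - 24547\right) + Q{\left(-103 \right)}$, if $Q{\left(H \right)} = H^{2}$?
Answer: $-13995$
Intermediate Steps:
$W{\left(G \right)} = 5 + G$
$\left(W{\left(-62 \right)} - 24547\right) + Q{\left(-103 \right)} = \left(\left(5 - 62\right) - 24547\right) + \left(-103\right)^{2} = \left(-57 - 24547\right) + 10609 = -24604 + 10609 = -13995$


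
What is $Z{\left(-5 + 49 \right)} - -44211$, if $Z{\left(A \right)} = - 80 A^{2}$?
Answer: $-110669$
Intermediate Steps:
$Z{\left(-5 + 49 \right)} - -44211 = - 80 \left(-5 + 49\right)^{2} - -44211 = - 80 \cdot 44^{2} + 44211 = \left(-80\right) 1936 + 44211 = -154880 + 44211 = -110669$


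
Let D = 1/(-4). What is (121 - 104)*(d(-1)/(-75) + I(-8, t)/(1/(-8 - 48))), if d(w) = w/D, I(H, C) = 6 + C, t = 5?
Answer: -785468/75 ≈ -10473.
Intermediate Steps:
D = -¼ ≈ -0.25000
d(w) = -4*w (d(w) = w/(-¼) = w*(-4) = -4*w)
(121 - 104)*(d(-1)/(-75) + I(-8, t)/(1/(-8 - 48))) = (121 - 104)*(-4*(-1)/(-75) + (6 + 5)/(1/(-8 - 48))) = 17*(4*(-1/75) + 11/(1/(-56))) = 17*(-4/75 + 11/(-1/56)) = 17*(-4/75 + 11*(-56)) = 17*(-4/75 - 616) = 17*(-46204/75) = -785468/75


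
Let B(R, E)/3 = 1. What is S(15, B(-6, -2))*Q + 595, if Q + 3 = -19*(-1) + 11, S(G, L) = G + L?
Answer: 1081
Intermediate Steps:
B(R, E) = 3 (B(R, E) = 3*1 = 3)
Q = 27 (Q = -3 + (-19*(-1) + 11) = -3 + (19 + 11) = -3 + 30 = 27)
S(15, B(-6, -2))*Q + 595 = (15 + 3)*27 + 595 = 18*27 + 595 = 486 + 595 = 1081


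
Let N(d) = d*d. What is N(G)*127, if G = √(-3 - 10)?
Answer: -1651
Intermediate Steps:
G = I*√13 (G = √(-13) = I*√13 ≈ 3.6056*I)
N(d) = d²
N(G)*127 = (I*√13)²*127 = -13*127 = -1651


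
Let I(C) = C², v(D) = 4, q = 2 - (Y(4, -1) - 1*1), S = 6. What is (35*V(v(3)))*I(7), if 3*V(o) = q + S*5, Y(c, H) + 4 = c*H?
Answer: 70315/3 ≈ 23438.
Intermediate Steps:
Y(c, H) = -4 + H*c (Y(c, H) = -4 + c*H = -4 + H*c)
q = 11 (q = 2 - ((-4 - 1*4) - 1*1) = 2 - ((-4 - 4) - 1) = 2 - (-8 - 1) = 2 - 1*(-9) = 2 + 9 = 11)
V(o) = 41/3 (V(o) = (11 + 6*5)/3 = (11 + 30)/3 = (⅓)*41 = 41/3)
(35*V(v(3)))*I(7) = (35*(41/3))*7² = (1435/3)*49 = 70315/3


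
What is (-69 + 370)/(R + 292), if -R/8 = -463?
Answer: 301/3996 ≈ 0.075325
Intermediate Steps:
R = 3704 (R = -8*(-463) = 3704)
(-69 + 370)/(R + 292) = (-69 + 370)/(3704 + 292) = 301/3996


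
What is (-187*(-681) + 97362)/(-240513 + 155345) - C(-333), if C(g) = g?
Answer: 28136235/85168 ≈ 330.36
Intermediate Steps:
(-187*(-681) + 97362)/(-240513 + 155345) - C(-333) = (-187*(-681) + 97362)/(-240513 + 155345) - 1*(-333) = (127347 + 97362)/(-85168) + 333 = 224709*(-1/85168) + 333 = -224709/85168 + 333 = 28136235/85168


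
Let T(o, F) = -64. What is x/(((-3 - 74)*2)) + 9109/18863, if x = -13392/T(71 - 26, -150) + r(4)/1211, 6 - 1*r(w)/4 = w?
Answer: -1120470643/1279213208 ≈ -0.87591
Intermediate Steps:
r(w) = 24 - 4*w
x = 1013639/4844 (x = -13392/(-64) + (24 - 4*4)/1211 = -13392*(-1/64) + (24 - 16)*(1/1211) = 837/4 + 8*(1/1211) = 837/4 + 8/1211 = 1013639/4844 ≈ 209.26)
x/(((-3 - 74)*2)) + 9109/18863 = 1013639/(4844*(((-3 - 74)*2))) + 9109/18863 = 1013639/(4844*((-77*2))) + 9109*(1/18863) = (1013639/4844)/(-154) + 9109/18863 = (1013639/4844)*(-1/154) + 9109/18863 = -92149/67816 + 9109/18863 = -1120470643/1279213208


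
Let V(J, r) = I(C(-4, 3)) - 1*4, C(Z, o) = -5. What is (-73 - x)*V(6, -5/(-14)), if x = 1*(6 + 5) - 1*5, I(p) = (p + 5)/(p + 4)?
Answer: 316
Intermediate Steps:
I(p) = (5 + p)/(4 + p)
x = 6 (x = 1*11 - 5 = 11 - 5 = 6)
V(J, r) = -4 (V(J, r) = (5 - 5)/(4 - 5) - 1*4 = 0/(-1) - 4 = -1*0 - 4 = 0 - 4 = -4)
(-73 - x)*V(6, -5/(-14)) = (-73 - 1*6)*(-4) = (-73 - 6)*(-4) = -79*(-4) = 316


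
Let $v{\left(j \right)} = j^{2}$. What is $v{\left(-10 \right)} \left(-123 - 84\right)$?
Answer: $-20700$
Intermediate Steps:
$v{\left(-10 \right)} \left(-123 - 84\right) = \left(-10\right)^{2} \left(-123 - 84\right) = 100 \left(-207\right) = -20700$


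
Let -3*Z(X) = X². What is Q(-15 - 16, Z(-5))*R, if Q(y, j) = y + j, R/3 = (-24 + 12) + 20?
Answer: -944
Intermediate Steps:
R = 24 (R = 3*((-24 + 12) + 20) = 3*(-12 + 20) = 3*8 = 24)
Z(X) = -X²/3
Q(y, j) = j + y
Q(-15 - 16, Z(-5))*R = (-⅓*(-5)² + (-15 - 16))*24 = (-⅓*25 - 31)*24 = (-25/3 - 31)*24 = -118/3*24 = -944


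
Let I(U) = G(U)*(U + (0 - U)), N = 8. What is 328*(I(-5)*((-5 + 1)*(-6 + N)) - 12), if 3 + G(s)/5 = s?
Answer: -3936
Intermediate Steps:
G(s) = -15 + 5*s
I(U) = 0 (I(U) = (-15 + 5*U)*(U + (0 - U)) = (-15 + 5*U)*(U - U) = (-15 + 5*U)*0 = 0)
328*(I(-5)*((-5 + 1)*(-6 + N)) - 12) = 328*(0*((-5 + 1)*(-6 + 8)) - 12) = 328*(0*(-4*2) - 12) = 328*(0*(-8) - 12) = 328*(0 - 12) = 328*(-12) = -3936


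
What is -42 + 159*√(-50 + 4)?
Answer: -42 + 159*I*√46 ≈ -42.0 + 1078.4*I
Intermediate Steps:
-42 + 159*√(-50 + 4) = -42 + 159*√(-46) = -42 + 159*(I*√46) = -42 + 159*I*√46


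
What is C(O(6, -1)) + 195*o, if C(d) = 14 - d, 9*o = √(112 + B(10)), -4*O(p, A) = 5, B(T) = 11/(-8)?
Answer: 61/4 + 65*√1770/12 ≈ 243.14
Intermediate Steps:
B(T) = -11/8 (B(T) = 11*(-⅛) = -11/8)
O(p, A) = -5/4 (O(p, A) = -¼*5 = -5/4)
o = √1770/36 (o = √(112 - 11/8)/9 = √(885/8)/9 = (√1770/4)/9 = √1770/36 ≈ 1.1686)
C(O(6, -1)) + 195*o = (14 - 1*(-5/4)) + 195*(√1770/36) = (14 + 5/4) + 65*√1770/12 = 61/4 + 65*√1770/12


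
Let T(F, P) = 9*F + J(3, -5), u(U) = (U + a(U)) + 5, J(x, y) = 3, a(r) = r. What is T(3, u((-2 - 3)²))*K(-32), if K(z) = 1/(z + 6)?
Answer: -15/13 ≈ -1.1538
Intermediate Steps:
K(z) = 1/(6 + z)
u(U) = 5 + 2*U (u(U) = (U + U) + 5 = 2*U + 5 = 5 + 2*U)
T(F, P) = 3 + 9*F (T(F, P) = 9*F + 3 = 3 + 9*F)
T(3, u((-2 - 3)²))*K(-32) = (3 + 9*3)/(6 - 32) = (3 + 27)/(-26) = 30*(-1/26) = -15/13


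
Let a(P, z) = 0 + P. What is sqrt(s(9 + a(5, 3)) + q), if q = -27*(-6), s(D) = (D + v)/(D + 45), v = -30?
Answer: sqrt(562978)/59 ≈ 12.717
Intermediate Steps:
a(P, z) = P
s(D) = (-30 + D)/(45 + D) (s(D) = (D - 30)/(D + 45) = (-30 + D)/(45 + D))
q = 162
sqrt(s(9 + a(5, 3)) + q) = sqrt((-30 + (9 + 5))/(45 + (9 + 5)) + 162) = sqrt((-30 + 14)/(45 + 14) + 162) = sqrt(-16/59 + 162) = sqrt(9542/59) = sqrt(562978)/59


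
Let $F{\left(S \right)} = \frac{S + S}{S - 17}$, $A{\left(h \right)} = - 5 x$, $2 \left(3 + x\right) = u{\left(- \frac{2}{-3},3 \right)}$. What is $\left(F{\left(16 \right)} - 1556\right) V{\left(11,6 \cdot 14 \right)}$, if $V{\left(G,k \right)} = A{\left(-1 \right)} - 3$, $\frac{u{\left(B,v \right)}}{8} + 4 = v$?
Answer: $-50816$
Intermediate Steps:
$u{\left(B,v \right)} = -32 + 8 v$
$x = -7$ ($x = -3 + \frac{-32 + 8 \cdot 3}{2} = -3 + \frac{-32 + 24}{2} = -3 + \frac{1}{2} \left(-8\right) = -3 - 4 = -7$)
$A{\left(h \right)} = 35$ ($A{\left(h \right)} = \left(-5\right) \left(-7\right) = 35$)
$F{\left(S \right)} = \frac{2 S}{-17 + S}$
$V{\left(G,k \right)} = 32$ ($V{\left(G,k \right)} = 35 - 3 = 32$)
$\left(F{\left(16 \right)} - 1556\right) V{\left(11,6 \cdot 14 \right)} = \left(2 \cdot 16 \frac{1}{-17 + 16} - 1556\right) 32 = \left(2 \cdot 16 \frac{1}{-1} - 1556\right) 32 = \left(2 \cdot 16 \left(-1\right) - 1556\right) 32 = \left(-32 - 1556\right) 32 = \left(-1588\right) 32 = -50816$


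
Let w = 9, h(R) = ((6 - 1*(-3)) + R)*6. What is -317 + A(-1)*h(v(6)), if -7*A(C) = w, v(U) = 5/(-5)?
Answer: -2651/7 ≈ -378.71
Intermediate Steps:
v(U) = -1 (v(U) = 5*(-1/5) = -1)
h(R) = 54 + 6*R (h(R) = ((6 + 3) + R)*6 = (9 + R)*6 = 54 + 6*R)
A(C) = -9/7 (A(C) = -1/7*9 = -9/7)
-317 + A(-1)*h(v(6)) = -317 - 9*(54 + 6*(-1))/7 = -317 - 9*(54 - 6)/7 = -317 - 9/7*48 = -317 - 432/7 = -2651/7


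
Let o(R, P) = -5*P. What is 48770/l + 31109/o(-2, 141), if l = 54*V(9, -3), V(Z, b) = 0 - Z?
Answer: -8250304/57105 ≈ -144.48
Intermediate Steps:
V(Z, b) = -Z
l = -486 (l = 54*(-1*9) = 54*(-9) = -486)
48770/l + 31109/o(-2, 141) = 48770/(-486) + 31109/((-5*141)) = 48770*(-1/486) + 31109/(-705) = -24385/243 + 31109*(-1/705) = -24385/243 - 31109/705 = -8250304/57105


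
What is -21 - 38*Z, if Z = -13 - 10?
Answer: 853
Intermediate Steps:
Z = -23
-21 - 38*Z = -21 - 38*(-23) = -21 + 874 = 853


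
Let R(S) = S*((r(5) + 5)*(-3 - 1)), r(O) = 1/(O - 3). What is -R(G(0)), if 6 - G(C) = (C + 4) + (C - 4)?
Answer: 132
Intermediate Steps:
r(O) = 1/(-3 + O)
G(C) = 6 - 2*C (G(C) = 6 - ((C + 4) + (C - 4)) = 6 - ((4 + C) + (-4 + C)) = 6 - 2*C)
R(S) = -22*S (R(S) = S*((1/(-3 + 5) + 5)*(-3 - 1)) = S*((1/2 + 5)*(-4)) = S*((½ + 5)*(-4)) = S*((11/2)*(-4)) = S*(-22) = -22*S)
-R(G(0)) = -(-22)*(6 - 2*0) = -(-22)*(6 + 0) = -(-22)*6 = -1*(-132) = 132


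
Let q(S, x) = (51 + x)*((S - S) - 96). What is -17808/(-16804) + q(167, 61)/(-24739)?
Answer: 155307180/103928539 ≈ 1.4944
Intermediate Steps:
q(S, x) = -4896 - 96*x (q(S, x) = (51 + x)*(0 - 96) = (51 + x)*(-96) = -4896 - 96*x)
-17808/(-16804) + q(167, 61)/(-24739) = -17808/(-16804) + (-4896 - 96*61)/(-24739) = -17808*(-1/16804) + (-4896 - 5856)*(-1/24739) = 4452/4201 - 10752*(-1/24739) = 4452/4201 + 10752/24739 = 155307180/103928539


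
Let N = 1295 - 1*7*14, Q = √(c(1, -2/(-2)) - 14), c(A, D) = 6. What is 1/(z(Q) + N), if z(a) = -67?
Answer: 1/1130 ≈ 0.00088496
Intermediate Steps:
Q = 2*I*√2 (Q = √(6 - 14) = √(-8) = 2*I*√2 ≈ 2.8284*I)
N = 1197 (N = 1295 - 7*14 = 1295 - 1*98 = 1295 - 98 = 1197)
1/(z(Q) + N) = 1/(-67 + 1197) = 1/1130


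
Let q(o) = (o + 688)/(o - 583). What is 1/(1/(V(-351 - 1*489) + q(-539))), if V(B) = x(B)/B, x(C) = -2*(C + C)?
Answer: -4637/1122 ≈ -4.1328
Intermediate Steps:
q(o) = (688 + o)/(-583 + o)
x(C) = -4*C
V(B) = -4 (V(B) = (-4*B)/B = -4)
1/(1/(V(-351 - 1*489) + q(-539))) = 1/(1/(-4 + (688 - 539)/(-583 - 539))) = 1/(1/(-4 + 149/(-1122))) = 1/(1/(-4 - 1/1122*149)) = 1/(1/(-4 - 149/1122)) = 1/(1/(-4637/1122)) = 1/(-1122/4637) = -4637/1122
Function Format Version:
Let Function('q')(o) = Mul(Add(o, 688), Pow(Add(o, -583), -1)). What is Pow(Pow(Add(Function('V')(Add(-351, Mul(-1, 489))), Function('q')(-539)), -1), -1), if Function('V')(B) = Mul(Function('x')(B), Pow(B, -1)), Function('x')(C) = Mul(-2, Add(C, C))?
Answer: Rational(-4637, 1122) ≈ -4.1328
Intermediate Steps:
Function('q')(o) = Mul(Pow(Add(-583, o), -1), Add(688, o)) (Function('q')(o) = Mul(Add(688, o), Pow(Add(-583, o), -1)) = Mul(Pow(Add(-583, o), -1), Add(688, o)))
Function('x')(C) = Mul(-4, C) (Function('x')(C) = Mul(-2, Mul(2, C)) = Mul(-4, C))
Function('V')(B) = -4 (Function('V')(B) = Mul(Mul(-4, B), Pow(B, -1)) = -4)
Pow(Pow(Add(Function('V')(Add(-351, Mul(-1, 489))), Function('q')(-539)), -1), -1) = Pow(Pow(Add(-4, Mul(Pow(Add(-583, -539), -1), Add(688, -539))), -1), -1) = Pow(Pow(Add(-4, Mul(Pow(-1122, -1), 149)), -1), -1) = Pow(Pow(Add(-4, Mul(Rational(-1, 1122), 149)), -1), -1) = Pow(Pow(Add(-4, Rational(-149, 1122)), -1), -1) = Pow(Pow(Rational(-4637, 1122), -1), -1) = Pow(Rational(-1122, 4637), -1) = Rational(-4637, 1122)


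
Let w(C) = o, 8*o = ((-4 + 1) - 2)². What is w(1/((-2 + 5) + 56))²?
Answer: 625/64 ≈ 9.7656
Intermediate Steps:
o = 25/8 (o = ((-4 + 1) - 2)²/8 = (-3 - 2)²/8 = (⅛)*(-5)² = (⅛)*25 = 25/8 ≈ 3.1250)
w(C) = 25/8
w(1/((-2 + 5) + 56))² = (25/8)² = 625/64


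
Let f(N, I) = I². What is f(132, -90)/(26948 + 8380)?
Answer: 675/2944 ≈ 0.22928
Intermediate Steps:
f(132, -90)/(26948 + 8380) = (-90)²/(26948 + 8380) = 8100/35328 = 8100*(1/35328) = 675/2944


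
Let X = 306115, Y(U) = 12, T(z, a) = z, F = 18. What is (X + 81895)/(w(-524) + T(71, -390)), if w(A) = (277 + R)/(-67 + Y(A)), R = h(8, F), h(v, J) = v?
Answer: 2134055/362 ≈ 5895.2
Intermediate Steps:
R = 8
w(A) = -57/11 (w(A) = (277 + 8)/(-67 + 12) = 285/(-55) = 285*(-1/55) = -57/11)
(X + 81895)/(w(-524) + T(71, -390)) = (306115 + 81895)/(-57/11 + 71) = 388010/(724/11) = 388010*(11/724) = 2134055/362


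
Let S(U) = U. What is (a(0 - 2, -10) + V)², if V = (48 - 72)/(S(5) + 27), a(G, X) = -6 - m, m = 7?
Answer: 3025/16 ≈ 189.06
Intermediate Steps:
a(G, X) = -13 (a(G, X) = -6 - 1*7 = -6 - 7 = -13)
V = -¾ (V = (48 - 72)/(5 + 27) = -24/32 = -24*1/32 = -¾ ≈ -0.75000)
(a(0 - 2, -10) + V)² = (-13 - ¾)² = (-55/4)² = 3025/16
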